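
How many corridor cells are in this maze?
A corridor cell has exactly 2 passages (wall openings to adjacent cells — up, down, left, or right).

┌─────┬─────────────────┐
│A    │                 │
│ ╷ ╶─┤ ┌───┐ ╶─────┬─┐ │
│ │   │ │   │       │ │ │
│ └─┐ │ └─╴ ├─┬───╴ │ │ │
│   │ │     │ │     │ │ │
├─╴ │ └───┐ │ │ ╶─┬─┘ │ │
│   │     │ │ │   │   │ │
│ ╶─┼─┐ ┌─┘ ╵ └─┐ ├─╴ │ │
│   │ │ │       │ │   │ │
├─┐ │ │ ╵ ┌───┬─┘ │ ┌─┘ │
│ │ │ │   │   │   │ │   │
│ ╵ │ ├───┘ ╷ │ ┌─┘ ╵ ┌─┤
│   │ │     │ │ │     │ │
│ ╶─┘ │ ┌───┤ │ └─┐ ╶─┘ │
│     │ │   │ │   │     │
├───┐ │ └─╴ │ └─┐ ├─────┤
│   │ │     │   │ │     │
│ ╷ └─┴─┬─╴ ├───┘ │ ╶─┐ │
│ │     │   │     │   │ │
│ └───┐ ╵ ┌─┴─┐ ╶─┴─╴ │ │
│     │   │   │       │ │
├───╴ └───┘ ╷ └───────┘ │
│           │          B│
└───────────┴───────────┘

Counting cells with exactly 2 passages:
Total corridor cells: 115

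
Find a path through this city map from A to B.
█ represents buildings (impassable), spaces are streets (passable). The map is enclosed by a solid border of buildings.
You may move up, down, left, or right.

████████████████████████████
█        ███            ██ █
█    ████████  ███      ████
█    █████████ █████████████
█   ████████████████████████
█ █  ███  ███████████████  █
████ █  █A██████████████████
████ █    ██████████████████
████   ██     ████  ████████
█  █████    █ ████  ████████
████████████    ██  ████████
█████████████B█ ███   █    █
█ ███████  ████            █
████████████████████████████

Finding the shortest path from A to B:
Movement: cardinal only
Path length: 9 steps
Directions: down → down → right → right → right → right → down → down → down

Solution:

████████████████████████████
█        ███            ██ █
█    ████████  ███      ████
█    █████████ █████████████
█   ████████████████████████
█ █  ███  ███████████████  █
████ █  █A██████████████████
████ █   ↓██████████████████
████   ██↳→→→↓████  ████████
█  █████    █↓████  ████████
████████████ ↓  ██  ████████
█████████████B█ ███   █    █
█ ███████  ████            █
████████████████████████████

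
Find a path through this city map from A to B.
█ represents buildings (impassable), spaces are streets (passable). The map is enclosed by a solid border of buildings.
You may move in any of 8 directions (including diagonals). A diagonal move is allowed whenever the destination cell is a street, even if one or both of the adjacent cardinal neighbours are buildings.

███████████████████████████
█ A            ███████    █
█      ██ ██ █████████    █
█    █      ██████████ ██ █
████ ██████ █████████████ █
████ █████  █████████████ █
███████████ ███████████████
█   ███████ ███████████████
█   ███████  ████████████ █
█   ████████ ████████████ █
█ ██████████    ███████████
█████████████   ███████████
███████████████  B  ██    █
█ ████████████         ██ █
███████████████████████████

Finding the shortest path from A to B:
Movement: 8-directional
Path length: 19 steps
Directions: right → right → right → right → right → right → down-right → down-right → down-right → down → down → down → down → down-right → down-right → right → down-right → down-right → right

Solution:

███████████████████████████
█ A→→→→→↘      ███████    █
█      ██↘██ █████████    █
█    █    ↘ ██████████ ██ █
████ ██████↓█████████████ █
████ █████ ↓█████████████ █
███████████↓███████████████
█   ███████↓███████████████
█   ███████↘ ████████████ █
█   ████████↘████████████ █
█ ██████████ →↘ ███████████
█████████████  ↘███████████
███████████████ →B  ██    █
█ ████████████         ██ █
███████████████████████████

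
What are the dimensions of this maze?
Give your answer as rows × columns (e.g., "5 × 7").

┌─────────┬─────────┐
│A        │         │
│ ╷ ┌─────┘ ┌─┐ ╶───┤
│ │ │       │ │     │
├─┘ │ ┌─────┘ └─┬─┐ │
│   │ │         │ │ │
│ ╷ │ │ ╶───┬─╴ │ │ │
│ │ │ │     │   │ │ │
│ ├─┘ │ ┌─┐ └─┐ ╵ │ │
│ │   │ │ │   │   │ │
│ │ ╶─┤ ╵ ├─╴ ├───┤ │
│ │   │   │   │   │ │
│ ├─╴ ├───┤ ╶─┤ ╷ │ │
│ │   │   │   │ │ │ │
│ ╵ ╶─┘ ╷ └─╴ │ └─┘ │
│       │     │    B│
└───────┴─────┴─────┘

Counting the maze dimensions:
Rows (vertical): 8
Columns (horizontal): 10
Dimensions: 8 × 10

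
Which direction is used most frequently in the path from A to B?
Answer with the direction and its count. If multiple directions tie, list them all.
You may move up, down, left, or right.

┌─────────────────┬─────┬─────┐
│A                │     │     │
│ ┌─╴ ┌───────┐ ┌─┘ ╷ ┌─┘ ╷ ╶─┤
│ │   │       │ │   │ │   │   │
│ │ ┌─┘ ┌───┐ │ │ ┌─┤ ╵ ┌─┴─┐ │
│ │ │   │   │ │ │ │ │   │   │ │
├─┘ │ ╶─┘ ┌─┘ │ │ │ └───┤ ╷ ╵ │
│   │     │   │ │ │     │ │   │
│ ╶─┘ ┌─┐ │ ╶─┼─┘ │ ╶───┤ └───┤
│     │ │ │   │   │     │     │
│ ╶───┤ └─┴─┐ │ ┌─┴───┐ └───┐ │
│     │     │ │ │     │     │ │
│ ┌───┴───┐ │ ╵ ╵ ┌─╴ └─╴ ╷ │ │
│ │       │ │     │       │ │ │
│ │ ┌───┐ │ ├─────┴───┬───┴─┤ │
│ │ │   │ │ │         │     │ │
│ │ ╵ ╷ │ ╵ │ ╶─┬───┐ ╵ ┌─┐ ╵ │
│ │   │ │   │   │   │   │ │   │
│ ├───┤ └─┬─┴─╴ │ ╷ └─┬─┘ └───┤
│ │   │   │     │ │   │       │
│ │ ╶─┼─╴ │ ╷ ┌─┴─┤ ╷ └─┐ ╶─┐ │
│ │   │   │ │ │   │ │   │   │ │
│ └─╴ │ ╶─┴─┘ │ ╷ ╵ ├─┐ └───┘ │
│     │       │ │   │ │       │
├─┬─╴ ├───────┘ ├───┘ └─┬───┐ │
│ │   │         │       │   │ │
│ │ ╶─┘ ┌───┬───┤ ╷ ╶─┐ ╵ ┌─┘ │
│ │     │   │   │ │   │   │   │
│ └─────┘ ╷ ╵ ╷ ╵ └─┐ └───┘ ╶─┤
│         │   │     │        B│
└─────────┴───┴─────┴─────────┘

Directions: right, right, down, left, down, down, left, down, down, down, down, down, down, down, down, right, right, down, left, down, right, right, up, right, right, right, right, up, up, right, down, right, up, up, right, down, right, down, right, right, right, down, down, left, down, right
Counts: {'right': 18, 'down': 19, 'left': 4, 'up': 5}
Most common: down (19 times)

Solution:

┌─────────────────┬─────┬─────┐
│A → ↓            │     │     │
│ ┌─╴ ┌───────┐ ┌─┘ ╷ ┌─┘ ╷ ╶─┤
│ │↓ ↲│       │ │   │ │   │   │
│ │ ┌─┘ ┌───┐ │ │ ┌─┤ ╵ ┌─┴─┐ │
│ │↓│   │   │ │ │ │ │   │   │ │
├─┘ │ ╶─┘ ┌─┘ │ │ │ └───┤ ╷ ╵ │
│↓ ↲│     │   │ │ │     │ │   │
│ ╶─┘ ┌─┐ │ ╶─┼─┘ │ ╶───┤ └───┤
│↓    │ │ │   │   │     │     │
│ ╶───┤ └─┴─┐ │ ┌─┴───┐ └───┐ │
│↓    │     │ │ │     │     │ │
│ ┌───┴───┐ │ ╵ ╵ ┌─╴ └─╴ ╷ │ │
│↓│       │ │     │       │ │ │
│ │ ┌───┐ │ ├─────┴───┬───┴─┤ │
│↓│ │   │ │ │         │     │ │
│ │ ╵ ╷ │ ╵ │ ╶─┬───┐ ╵ ┌─┐ ╵ │
│↓│   │ │   │   │   │   │ │   │
│ ├───┤ └─┬─┴─╴ │ ╷ └─┬─┘ └───┤
│↓│   │   │     │ │↱ ↓│       │
│ │ ╶─┼─╴ │ ╷ ┌─┴─┤ ╷ └─┐ ╶─┐ │
│↓│   │   │ │ │↱ ↓│↑│↳ ↓│   │ │
│ └─╴ │ ╶─┴─┘ │ ╷ ╵ ├─┐ └───┘ │
│↳ → ↓│       │↑│↳ ↑│ │↳ → → ↓│
├─┬─╴ ├───────┘ ├───┘ └─┬───┐ │
│ │↓ ↲│↱ → → → ↑│       │   │↓│
│ │ ╶─┘ ┌───┬───┤ ╷ ╶─┐ ╵ ┌─┘ │
│ │↳ → ↑│   │   │ │   │   │↓ ↲│
│ └─────┘ ╷ ╵ ╷ ╵ └─┐ └───┘ ╶─┤
│         │   │     │      ↳ B│
└─────────┴───┴─────┴─────────┘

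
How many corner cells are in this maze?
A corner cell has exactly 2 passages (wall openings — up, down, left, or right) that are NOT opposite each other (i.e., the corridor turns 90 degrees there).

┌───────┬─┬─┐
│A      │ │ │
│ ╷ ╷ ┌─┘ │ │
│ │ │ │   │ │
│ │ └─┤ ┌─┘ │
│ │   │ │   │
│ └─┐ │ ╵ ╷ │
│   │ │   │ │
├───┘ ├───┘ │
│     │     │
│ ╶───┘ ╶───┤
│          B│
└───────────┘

Counting corner cells (2 non-opposite passages):
Total corners: 14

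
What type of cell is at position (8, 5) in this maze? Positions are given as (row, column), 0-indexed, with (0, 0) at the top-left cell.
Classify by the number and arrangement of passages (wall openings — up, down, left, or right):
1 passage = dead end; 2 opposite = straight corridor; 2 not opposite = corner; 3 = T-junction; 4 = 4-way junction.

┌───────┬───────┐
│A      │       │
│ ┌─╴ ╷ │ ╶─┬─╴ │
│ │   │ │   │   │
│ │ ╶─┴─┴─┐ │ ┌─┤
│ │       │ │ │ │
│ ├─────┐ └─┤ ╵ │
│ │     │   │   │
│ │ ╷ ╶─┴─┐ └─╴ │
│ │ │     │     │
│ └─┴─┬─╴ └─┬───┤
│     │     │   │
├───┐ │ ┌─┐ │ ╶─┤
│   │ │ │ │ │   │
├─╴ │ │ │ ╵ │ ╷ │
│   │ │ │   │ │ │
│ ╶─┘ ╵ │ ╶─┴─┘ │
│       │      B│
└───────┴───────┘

Checking cell at (8, 5):
Number of passages: 2
Cell type: straight corridor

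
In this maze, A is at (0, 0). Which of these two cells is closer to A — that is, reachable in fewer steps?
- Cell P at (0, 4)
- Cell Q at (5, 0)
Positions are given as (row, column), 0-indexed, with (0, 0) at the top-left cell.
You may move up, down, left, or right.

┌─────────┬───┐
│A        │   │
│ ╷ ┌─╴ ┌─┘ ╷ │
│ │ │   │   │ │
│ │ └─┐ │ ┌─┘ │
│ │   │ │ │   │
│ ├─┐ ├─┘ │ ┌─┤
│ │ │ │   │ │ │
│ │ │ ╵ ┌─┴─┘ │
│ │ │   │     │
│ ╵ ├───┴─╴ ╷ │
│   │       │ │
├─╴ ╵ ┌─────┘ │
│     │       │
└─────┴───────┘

Shortest path A → P at (0, 4): 4 steps
Shortest path A → Q at (5, 0): 5 steps

P is closer (4 steps vs 5 steps).

Path to P:

┌─────────┬───┐
│A → → → P│   │
│ ╷ ┌─╴ ┌─┘ ╷ │
│ │ │   │   │ │
│ │ └─┐ │ ┌─┘ │
│ │   │ │ │   │
│ ├─┐ ├─┘ │ ┌─┤
│ │ │ │   │ │ │
│ │ │ ╵ ┌─┴─┘ │
│ │ │   │     │
│ ╵ ├───┴─╴ ╷ │
│   │       │ │
├─╴ ╵ ┌─────┘ │
│     │       │
└─────┴───────┘

Path to Q:

┌─────────┬───┐
│A        │   │
│ ╷ ┌─╴ ┌─┘ ╷ │
│↓│ │   │   │ │
│ │ └─┐ │ ┌─┘ │
│↓│   │ │ │   │
│ ├─┐ ├─┘ │ ┌─┤
│↓│ │ │   │ │ │
│ │ │ ╵ ┌─┴─┘ │
│↓│ │   │     │
│ ╵ ├───┴─╴ ╷ │
│Q  │       │ │
├─╴ ╵ ┌─────┘ │
│     │       │
└─────┴───────┘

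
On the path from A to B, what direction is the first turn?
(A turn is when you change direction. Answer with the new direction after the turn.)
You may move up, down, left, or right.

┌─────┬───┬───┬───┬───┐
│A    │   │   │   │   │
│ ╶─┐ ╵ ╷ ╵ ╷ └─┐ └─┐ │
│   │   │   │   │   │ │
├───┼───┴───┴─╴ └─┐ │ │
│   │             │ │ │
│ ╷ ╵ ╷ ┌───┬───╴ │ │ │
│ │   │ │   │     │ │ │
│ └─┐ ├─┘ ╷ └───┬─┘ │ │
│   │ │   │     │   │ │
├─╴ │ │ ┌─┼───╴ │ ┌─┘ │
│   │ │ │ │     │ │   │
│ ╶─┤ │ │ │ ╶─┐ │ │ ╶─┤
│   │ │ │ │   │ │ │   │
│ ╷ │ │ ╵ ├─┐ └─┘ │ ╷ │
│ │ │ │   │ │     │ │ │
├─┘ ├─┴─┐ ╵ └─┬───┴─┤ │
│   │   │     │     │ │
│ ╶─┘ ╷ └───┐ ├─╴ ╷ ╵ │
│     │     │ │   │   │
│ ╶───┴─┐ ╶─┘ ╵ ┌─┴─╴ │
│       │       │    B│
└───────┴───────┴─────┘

Directions: right, right, down, right, up, right, down, right, up, right, down, right, down, left, left, left, left, left, down, left, up, left, down, down, right, down, left, down, right, down, down, left, down, right, right, up, right, down, right, down, right, right, right, up, right, up, right, down, right, down
First turn direction: down

Solution:

┌─────┬───┬───┬───┬───┐
│A → ↓│↱ ↓│↱ ↓│   │   │
│ ╶─┐ ╵ ╷ ╵ ╷ └─┐ └─┐ │
│   │↳ ↑│↳ ↑│↳ ↓│   │ │
├───┼───┴───┴─╴ └─┐ │ │
│↓ ↰│↓ ← ← ← ← ↲  │ │ │
│ ╷ ╵ ╷ ┌───┬───╴ │ │ │
│↓│↑ ↲│ │   │     │ │ │
│ └─┐ ├─┘ ╷ └───┬─┘ │ │
│↳ ↓│ │   │     │   │ │
├─╴ │ │ ┌─┼───╴ │ ┌─┘ │
│↓ ↲│ │ │ │     │ │   │
│ ╶─┤ │ │ │ ╶─┐ │ │ ╶─┤
│↳ ↓│ │ │ │   │ │ │   │
│ ╷ │ │ ╵ ├─┐ └─┘ │ ╷ │
│ │↓│ │   │ │     │ │ │
├─┘ ├─┴─┐ ╵ └─┬───┴─┤ │
│↓ ↲│↱ ↓│     │  ↱ ↓│ │
│ ╶─┘ ╷ └───┐ ├─╴ ╷ ╵ │
│↳ → ↑│↳ ↓  │ │↱ ↑│↳ ↓│
│ ╶───┴─┐ ╶─┘ ╵ ┌─┴─╴ │
│       │↳ → → ↑│    B│
└───────┴───────┴─────┘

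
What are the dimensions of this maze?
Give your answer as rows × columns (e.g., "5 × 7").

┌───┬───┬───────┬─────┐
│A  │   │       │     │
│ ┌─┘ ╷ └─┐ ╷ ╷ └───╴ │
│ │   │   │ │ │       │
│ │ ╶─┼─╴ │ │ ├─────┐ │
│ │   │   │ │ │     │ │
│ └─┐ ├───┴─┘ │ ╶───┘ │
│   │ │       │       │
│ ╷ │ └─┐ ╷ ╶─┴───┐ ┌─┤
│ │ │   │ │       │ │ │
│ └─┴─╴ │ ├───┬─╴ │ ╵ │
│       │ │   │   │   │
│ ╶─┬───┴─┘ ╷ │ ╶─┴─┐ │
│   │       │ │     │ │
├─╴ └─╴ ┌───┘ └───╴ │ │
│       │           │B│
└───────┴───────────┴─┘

Counting the maze dimensions:
Rows (vertical): 8
Columns (horizontal): 11
Dimensions: 8 × 11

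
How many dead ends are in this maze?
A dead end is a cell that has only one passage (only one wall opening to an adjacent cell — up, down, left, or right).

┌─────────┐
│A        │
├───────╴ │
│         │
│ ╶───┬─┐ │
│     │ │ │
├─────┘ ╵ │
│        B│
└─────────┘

Checking each cell for number of passages:

Dead ends found at positions:
  (0, 0)
  (2, 2)
  (2, 3)
  (3, 0)
Total dead ends: 4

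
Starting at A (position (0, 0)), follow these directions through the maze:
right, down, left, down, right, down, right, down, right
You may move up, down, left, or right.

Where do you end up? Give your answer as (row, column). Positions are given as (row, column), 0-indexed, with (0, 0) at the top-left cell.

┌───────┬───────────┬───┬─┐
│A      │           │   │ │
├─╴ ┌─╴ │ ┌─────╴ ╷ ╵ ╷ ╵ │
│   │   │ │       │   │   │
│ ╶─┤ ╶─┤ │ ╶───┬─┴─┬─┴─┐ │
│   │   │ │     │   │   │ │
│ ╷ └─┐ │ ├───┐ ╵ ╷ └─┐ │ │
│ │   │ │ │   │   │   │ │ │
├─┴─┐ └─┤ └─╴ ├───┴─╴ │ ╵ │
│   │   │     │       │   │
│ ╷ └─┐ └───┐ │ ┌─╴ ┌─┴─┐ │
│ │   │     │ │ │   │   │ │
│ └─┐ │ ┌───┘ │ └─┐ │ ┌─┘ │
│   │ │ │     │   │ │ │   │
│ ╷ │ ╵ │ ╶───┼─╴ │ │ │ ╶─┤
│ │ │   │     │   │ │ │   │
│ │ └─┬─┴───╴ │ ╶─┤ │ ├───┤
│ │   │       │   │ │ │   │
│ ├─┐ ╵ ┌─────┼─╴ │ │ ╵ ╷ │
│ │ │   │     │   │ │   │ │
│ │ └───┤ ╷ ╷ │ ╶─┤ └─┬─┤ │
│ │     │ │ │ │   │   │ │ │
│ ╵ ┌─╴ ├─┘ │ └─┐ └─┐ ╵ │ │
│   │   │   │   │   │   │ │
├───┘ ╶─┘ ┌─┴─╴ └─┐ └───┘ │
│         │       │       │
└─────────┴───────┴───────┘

Following directions step by step:
Start: (0, 0)
  right: (0, 0) → (0, 1)
  down: (0, 1) → (1, 1)
  left: (1, 1) → (1, 0)
  down: (1, 0) → (2, 0)
  right: (2, 0) → (2, 1)
  down: (2, 1) → (3, 1)
  right: (3, 1) → (3, 2)
  down: (3, 2) → (4, 2)
  right: (4, 2) → (4, 3)
Final position: (4, 3)

Path taken:

┌───────┬───────────┬───┬─┐
│A ↓    │           │   │ │
├─╴ ┌─╴ │ ┌─────╴ ╷ ╵ ╷ ╵ │
│↓ ↲│   │ │       │   │   │
│ ╶─┤ ╶─┤ │ ╶───┬─┴─┬─┴─┐ │
│↳ ↓│   │ │     │   │   │ │
│ ╷ └─┐ │ ├───┐ ╵ ╷ └─┐ │ │
│ │↳ ↓│ │ │   │   │   │ │ │
├─┴─┐ └─┤ └─╴ ├───┴─╴ │ ╵ │
│   │↳ B│     │       │   │
│ ╷ └─┐ └───┐ │ ┌─╴ ┌─┴─┐ │
│ │   │     │ │ │   │   │ │
│ └─┐ │ ┌───┘ │ └─┐ │ ┌─┘ │
│   │ │ │     │   │ │ │   │
│ ╷ │ ╵ │ ╶───┼─╴ │ │ │ ╶─┤
│ │ │   │     │   │ │ │   │
│ │ └─┬─┴───╴ │ ╶─┤ │ ├───┤
│ │   │       │   │ │ │   │
│ ├─┐ ╵ ┌─────┼─╴ │ │ ╵ ╷ │
│ │ │   │     │   │ │   │ │
│ │ └───┤ ╷ ╷ │ ╶─┤ └─┬─┤ │
│ │     │ │ │ │   │   │ │ │
│ ╵ ┌─╴ ├─┘ │ └─┐ └─┐ ╵ │ │
│   │   │   │   │   │   │ │
├───┘ ╶─┘ ┌─┴─╴ └─┐ └───┘ │
│         │       │       │
└─────────┴───────┴───────┘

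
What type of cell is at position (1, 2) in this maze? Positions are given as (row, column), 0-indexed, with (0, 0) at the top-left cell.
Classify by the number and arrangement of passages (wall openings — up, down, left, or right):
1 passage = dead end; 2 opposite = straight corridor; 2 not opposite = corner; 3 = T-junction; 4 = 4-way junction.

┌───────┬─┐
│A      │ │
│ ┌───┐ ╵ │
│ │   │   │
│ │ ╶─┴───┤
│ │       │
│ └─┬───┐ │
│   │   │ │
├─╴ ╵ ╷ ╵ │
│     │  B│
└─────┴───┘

Checking cell at (1, 2):
Number of passages: 1
Cell type: dead end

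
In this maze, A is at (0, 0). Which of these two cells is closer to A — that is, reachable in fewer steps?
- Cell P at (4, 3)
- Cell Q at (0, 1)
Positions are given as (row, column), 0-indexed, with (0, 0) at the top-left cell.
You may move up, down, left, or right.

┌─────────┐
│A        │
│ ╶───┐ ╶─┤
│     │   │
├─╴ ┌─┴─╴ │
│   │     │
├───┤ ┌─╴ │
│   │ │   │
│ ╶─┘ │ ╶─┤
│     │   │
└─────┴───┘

Shortest path A → P at (4, 3): 9 steps
Shortest path A → Q at (0, 1): 1 steps

Q is closer (1 steps vs 9 steps).

Path to P:

┌─────────┐
│A → → ↓  │
│ ╶───┐ ╶─┤
│     │↳ ↓│
├─╴ ┌─┴─╴ │
│   │    ↓│
├───┤ ┌─╴ │
│   │ │↓ ↲│
│ ╶─┘ │ ╶─┤
│     │P  │
└─────┴───┘

Path to Q:

┌─────────┐
│A Q      │
│ ╶───┐ ╶─┤
│     │   │
├─╴ ┌─┴─╴ │
│   │     │
├───┤ ┌─╴ │
│   │ │   │
│ ╶─┘ │ ╶─┤
│     │   │
└─────┴───┘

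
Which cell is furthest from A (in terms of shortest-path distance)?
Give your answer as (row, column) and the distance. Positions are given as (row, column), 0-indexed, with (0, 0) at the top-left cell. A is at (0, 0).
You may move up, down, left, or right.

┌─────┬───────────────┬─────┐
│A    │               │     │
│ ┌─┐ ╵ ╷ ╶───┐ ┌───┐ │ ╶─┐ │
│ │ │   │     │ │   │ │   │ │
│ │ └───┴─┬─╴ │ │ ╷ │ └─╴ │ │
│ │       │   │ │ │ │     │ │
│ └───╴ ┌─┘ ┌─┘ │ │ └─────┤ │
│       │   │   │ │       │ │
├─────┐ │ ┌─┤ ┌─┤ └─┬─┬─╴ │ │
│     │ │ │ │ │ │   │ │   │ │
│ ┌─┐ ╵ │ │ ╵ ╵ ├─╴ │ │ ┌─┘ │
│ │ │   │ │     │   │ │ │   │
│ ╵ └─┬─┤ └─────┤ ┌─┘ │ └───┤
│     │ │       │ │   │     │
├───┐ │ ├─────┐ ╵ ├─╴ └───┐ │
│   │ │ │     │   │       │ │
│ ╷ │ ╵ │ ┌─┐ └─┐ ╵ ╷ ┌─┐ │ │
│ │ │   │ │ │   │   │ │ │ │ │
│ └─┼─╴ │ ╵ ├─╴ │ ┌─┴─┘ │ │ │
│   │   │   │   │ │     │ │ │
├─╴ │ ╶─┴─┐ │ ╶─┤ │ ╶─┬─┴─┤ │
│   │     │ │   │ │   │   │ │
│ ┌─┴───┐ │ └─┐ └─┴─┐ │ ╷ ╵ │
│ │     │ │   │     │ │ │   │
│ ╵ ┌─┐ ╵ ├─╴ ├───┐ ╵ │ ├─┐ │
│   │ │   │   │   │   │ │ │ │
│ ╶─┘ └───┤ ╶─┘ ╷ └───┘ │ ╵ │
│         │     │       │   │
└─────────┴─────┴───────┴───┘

Computing BFS distances from A to all cells:
Furthest cell: (8, 11)
Distance: 89 steps

Path from A to the furthest cell:

┌─────┬───────────────┬─────┐
│A → ↓│↱ ↓            │     │
│ ┌─┐ ╵ ╷ ╶───┐ ┌───┐ │ ╶─┐ │
│ │ │↳ ↑│↳ → ↓│ │↱ ↓│ │   │ │
│ │ └───┴─┬─╴ │ │ ╷ │ └─╴ │ │
│ │       │↓ ↲│ │↑│↓│     │ │
│ └───╴ ┌─┘ ┌─┘ │ │ └─────┤ │
│       │↓ ↲│   │↑│↳ → → ↓│ │
├─────┐ │ ┌─┤ ┌─┤ └─┬─┬─╴ │ │
│     │ │↓│ │ │ │↑ ↰│ │↓ ↲│ │
│ ┌─┐ ╵ │ │ ╵ ╵ ├─╴ │ │ ┌─┘ │
│ │ │   │↓│     │↱ ↑│ │↓│   │
│ ╵ └─┬─┤ └─────┤ ┌─┘ │ └───┤
│     │ │↳ → → ↓│↑│   │↳ → ↓│
├───┐ │ ├─────┐ ╵ ├─╴ └───┐ │
│   │ │ │↱ → ↓│↳ ↑│       │↓│
│ ╷ │ ╵ │ ┌─┐ └─┐ ╵ ╷ ┌─┐ │ │
│ │ │   │↑│ │↳ ↓│   │ │B│ │↓│
│ └─┼─╴ │ ╵ ├─╴ │ ┌─┴─┘ │ │ │
│   │   │↑ ↰│↓ ↲│ │↱ → ↑│ │↓│
├─╴ │ ╶─┴─┐ │ ╶─┤ │ ╶─┬─┴─┤ │
│   │     │↑│↳ ↓│ │↑ ↰│↓ ↰│↓│
│ ┌─┴───┐ │ └─┐ └─┴─┐ │ ╷ ╵ │
│ │     │ │↑ ↰│↳ → ↓│↑│↓│↑ ↲│
│ ╵ ┌─┐ ╵ ├─╴ ├───┐ ╵ │ ├─┐ │
│   │ │   │↱ ↑│↓ ↰│↳ ↑│↓│ │ │
│ ╶─┘ └───┤ ╶─┘ ╷ └───┘ │ ╵ │
│         │↑ ← ↲│↑ ← ← ↲│   │
└─────────┴─────┴───────┴───┘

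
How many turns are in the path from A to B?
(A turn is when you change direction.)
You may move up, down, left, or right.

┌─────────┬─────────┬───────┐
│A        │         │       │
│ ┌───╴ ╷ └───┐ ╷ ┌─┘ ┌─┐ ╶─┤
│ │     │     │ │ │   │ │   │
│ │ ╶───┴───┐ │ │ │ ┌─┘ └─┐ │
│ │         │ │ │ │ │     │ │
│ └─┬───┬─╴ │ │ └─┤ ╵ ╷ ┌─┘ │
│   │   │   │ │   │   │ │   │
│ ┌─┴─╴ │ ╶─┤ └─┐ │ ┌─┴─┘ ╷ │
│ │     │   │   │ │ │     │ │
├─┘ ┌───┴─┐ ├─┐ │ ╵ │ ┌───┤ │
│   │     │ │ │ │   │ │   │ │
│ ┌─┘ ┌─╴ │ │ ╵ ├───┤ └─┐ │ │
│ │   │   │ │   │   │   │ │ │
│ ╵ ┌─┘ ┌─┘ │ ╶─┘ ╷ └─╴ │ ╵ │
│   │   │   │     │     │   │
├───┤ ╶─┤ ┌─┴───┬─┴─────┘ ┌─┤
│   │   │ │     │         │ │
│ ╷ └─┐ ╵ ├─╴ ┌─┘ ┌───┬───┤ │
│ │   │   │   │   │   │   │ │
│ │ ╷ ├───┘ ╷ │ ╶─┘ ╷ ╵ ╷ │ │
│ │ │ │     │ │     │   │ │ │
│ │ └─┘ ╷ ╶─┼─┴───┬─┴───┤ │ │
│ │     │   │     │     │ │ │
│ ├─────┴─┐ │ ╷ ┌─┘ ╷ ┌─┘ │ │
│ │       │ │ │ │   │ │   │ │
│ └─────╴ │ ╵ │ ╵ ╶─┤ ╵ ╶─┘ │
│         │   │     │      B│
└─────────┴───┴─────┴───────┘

Directions: right, right, right, right, down, right, right, down, down, down, right, down, down, left, down, right, right, up, right, down, right, right, up, left, up, up, right, right, up, right, down, down, down, down, left, down, left, left, left, left, down, left, down, right, right, up, right, down, right, up, right, down, down, down, left, down, right, right
Number of turns: 36

Solution:

┌─────────┬─────────┬───────┐
│A → → → ↓│         │       │
│ ┌───╴ ╷ └───┐ ╷ ┌─┘ ┌─┐ ╶─┤
│ │     │↳ → ↓│ │ │   │ │   │
│ │ ╶───┴───┐ │ │ │ ┌─┘ └─┐ │
│ │         │↓│ │ │ │     │ │
│ └─┬───┬─╴ │ │ └─┤ ╵ ╷ ┌─┘ │
│   │   │   │↓│   │   │ │↱ ↓│
│ ┌─┴─╴ │ ╶─┤ └─┐ │ ┌─┴─┘ ╷ │
│ │     │   │↳ ↓│ │ │↱ → ↑│↓│
├─┘ ┌───┴─┐ ├─┐ │ ╵ │ ┌───┤ │
│   │     │ │ │↓│   │↑│   │↓│
│ ┌─┘ ┌─╴ │ │ ╵ ├───┤ └─┐ │ │
│ │   │   │ │↓ ↲│↱ ↓│↑ ↰│ │↓│
│ ╵ ┌─┘ ┌─┘ │ ╶─┘ ╷ └─╴ │ ╵ │
│   │   │   │↳ → ↑│↳ → ↑│↓ ↲│
├───┤ ╶─┤ ┌─┴───┬─┴─────┘ ┌─┤
│   │   │ │     │↓ ← ← ← ↲│ │
│ ╷ └─┐ ╵ ├─╴ ┌─┘ ┌───┬───┤ │
│ │   │   │   │↓ ↲│↱ ↓│↱ ↓│ │
│ │ ╷ ├───┘ ╷ │ ╶─┘ ╷ ╵ ╷ │ │
│ │ │ │     │ │↳ → ↑│↳ ↑│↓│ │
│ │ └─┘ ╷ ╶─┼─┴───┬─┴───┤ │ │
│ │     │   │     │     │↓│ │
│ ├─────┴─┐ │ ╷ ┌─┘ ╷ ┌─┘ │ │
│ │       │ │ │ │   │ │↓ ↲│ │
│ └─────╴ │ ╵ │ ╵ ╶─┤ ╵ ╶─┘ │
│         │   │     │  ↳ → B│
└─────────┴───┴─────┴───────┘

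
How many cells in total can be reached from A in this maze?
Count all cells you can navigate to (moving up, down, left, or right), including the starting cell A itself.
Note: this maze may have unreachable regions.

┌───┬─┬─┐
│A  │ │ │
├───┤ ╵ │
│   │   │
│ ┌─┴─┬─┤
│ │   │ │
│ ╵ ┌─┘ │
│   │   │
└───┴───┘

Using BFS/flood-fill to find all reachable cells from A:
Maze size: 4 × 4 = 16 total cells
14 cell(s) are walled off and cannot be reached from A.
Reachable cells: 2

Reachable region (· marks reachable cells):

┌───┬─┬─┐
│A ·│ │ │
├───┤ ╵ │
│   │   │
│ ┌─┴─┬─┤
│ │   │ │
│ ╵ ┌─┘ │
│   │   │
└───┴───┘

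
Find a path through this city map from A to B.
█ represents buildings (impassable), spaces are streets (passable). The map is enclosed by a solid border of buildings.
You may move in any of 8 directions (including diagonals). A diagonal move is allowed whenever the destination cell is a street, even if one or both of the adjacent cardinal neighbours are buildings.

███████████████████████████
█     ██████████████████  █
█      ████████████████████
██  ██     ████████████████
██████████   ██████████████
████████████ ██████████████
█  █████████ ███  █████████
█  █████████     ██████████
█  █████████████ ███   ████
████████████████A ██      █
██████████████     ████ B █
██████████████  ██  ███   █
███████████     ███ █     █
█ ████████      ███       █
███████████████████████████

Finding the shortest path from A to B:
Movement: 8-directional
Path length: 8 steps
Directions: down-right → down-right → down-right → down-right → right → up-right → up-right → up-right

Solution:

███████████████████████████
█     ██████████████████  █
█      ████████████████████
██  ██     ████████████████
██████████   ██████████████
████████████ ██████████████
█  █████████ ███  █████████
█  █████████     ██████████
█  █████████████ ███   ████
████████████████A ██      █
██████████████   ↘ ████ B █
██████████████  ██↘ ███↗  █
███████████     ███↘█ ↗   █
█ ████████      ███ →↗    █
███████████████████████████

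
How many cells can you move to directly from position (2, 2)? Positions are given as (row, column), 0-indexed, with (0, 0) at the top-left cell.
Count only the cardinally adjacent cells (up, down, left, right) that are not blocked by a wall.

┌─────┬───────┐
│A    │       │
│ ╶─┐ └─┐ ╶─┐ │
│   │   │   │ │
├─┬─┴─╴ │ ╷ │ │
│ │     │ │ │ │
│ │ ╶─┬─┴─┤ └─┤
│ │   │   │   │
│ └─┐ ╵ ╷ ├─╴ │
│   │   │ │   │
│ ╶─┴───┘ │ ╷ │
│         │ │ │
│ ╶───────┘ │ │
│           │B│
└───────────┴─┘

Checking passable neighbors of (2, 2):
Neighbors: (2, 1), (2, 3)
Count: 2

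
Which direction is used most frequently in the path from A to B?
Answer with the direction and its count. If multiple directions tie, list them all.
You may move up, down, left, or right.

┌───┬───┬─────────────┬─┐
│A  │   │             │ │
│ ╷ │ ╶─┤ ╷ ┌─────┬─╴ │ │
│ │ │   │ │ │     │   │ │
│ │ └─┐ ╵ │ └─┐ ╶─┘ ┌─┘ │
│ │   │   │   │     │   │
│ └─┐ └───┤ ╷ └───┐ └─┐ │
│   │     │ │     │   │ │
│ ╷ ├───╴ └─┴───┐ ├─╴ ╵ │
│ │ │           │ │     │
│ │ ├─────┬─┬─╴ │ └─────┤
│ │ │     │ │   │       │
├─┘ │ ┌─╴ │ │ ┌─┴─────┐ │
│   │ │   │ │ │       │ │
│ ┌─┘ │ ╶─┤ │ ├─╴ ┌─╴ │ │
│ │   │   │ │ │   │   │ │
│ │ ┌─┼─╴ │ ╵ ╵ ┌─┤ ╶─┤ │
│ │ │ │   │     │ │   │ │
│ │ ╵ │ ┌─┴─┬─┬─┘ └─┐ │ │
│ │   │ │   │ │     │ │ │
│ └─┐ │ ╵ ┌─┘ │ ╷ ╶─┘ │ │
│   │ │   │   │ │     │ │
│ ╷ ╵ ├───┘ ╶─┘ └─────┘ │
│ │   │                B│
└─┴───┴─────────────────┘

Directions: right, down, down, right, down, right, right, down, right, right, right, down, left, down, down, down, right, up, right, up, right, right, down, left, down, right, down, down, left, left, up, left, down, down, right, right, right, right
Counts: {'right': 16, 'down': 14, 'left': 5, 'up': 3}
Most common: right (16 times)

Solution:

┌───┬───┬─────────────┬─┐
│A ↓│   │             │ │
│ ╷ │ ╶─┤ ╷ ┌─────┬─╴ │ │
│ │↓│   │ │ │     │   │ │
│ │ └─┐ ╵ │ └─┐ ╶─┘ ┌─┘ │
│ │↳ ↓│   │   │     │   │
│ └─┐ └───┤ ╷ └───┐ └─┐ │
│   │↳ → ↓│ │     │   │ │
│ ╷ ├───╴ └─┴───┐ ├─╴ ╵ │
│ │ │    ↳ → → ↓│ │     │
│ │ ├─────┬─┬─╴ │ └─────┤
│ │ │     │ │↓ ↲│       │
├─┘ │ ┌─╴ │ │ ┌─┴─────┐ │
│   │ │   │ │↓│  ↱ → ↓│ │
│ ┌─┘ │ ╶─┤ │ ├─╴ ┌─╴ │ │
│ │   │   │ │↓│↱ ↑│↓ ↲│ │
│ │ ┌─┼─╴ │ ╵ ╵ ┌─┤ ╶─┤ │
│ │ │ │   │  ↳ ↑│ │↳ ↓│ │
│ │ ╵ │ ┌─┴─┬─┬─┘ └─┐ │ │
│ │   │ │   │ │↓ ↰  │↓│ │
│ └─┐ │ ╵ ┌─┘ │ ╷ ╶─┘ │ │
│   │ │   │   │↓│↑ ← ↲│ │
│ ╷ ╵ ├───┘ ╶─┘ └─────┘ │
│ │   │        ↳ → → → B│
└─┴───┴─────────────────┘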